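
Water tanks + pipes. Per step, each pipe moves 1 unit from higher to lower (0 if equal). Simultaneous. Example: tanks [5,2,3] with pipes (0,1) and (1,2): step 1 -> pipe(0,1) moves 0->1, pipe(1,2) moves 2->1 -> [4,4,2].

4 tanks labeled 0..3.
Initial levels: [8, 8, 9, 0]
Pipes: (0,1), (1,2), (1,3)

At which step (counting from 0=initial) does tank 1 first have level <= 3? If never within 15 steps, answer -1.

Step 1: flows [0=1,2->1,1->3] -> levels [8 8 8 1]
Step 2: flows [0=1,1=2,1->3] -> levels [8 7 8 2]
Step 3: flows [0->1,2->1,1->3] -> levels [7 8 7 3]
Step 4: flows [1->0,1->2,1->3] -> levels [8 5 8 4]
Step 5: flows [0->1,2->1,1->3] -> levels [7 6 7 5]
Step 6: flows [0->1,2->1,1->3] -> levels [6 7 6 6]
Step 7: flows [1->0,1->2,1->3] -> levels [7 4 7 7]
Step 8: flows [0->1,2->1,3->1] -> levels [6 7 6 6]
  -> period-2 cycle (repeats step 6); tank 1 never drops to <=3
Tank 1 never reaches <=3 within 15 steps

Answer: -1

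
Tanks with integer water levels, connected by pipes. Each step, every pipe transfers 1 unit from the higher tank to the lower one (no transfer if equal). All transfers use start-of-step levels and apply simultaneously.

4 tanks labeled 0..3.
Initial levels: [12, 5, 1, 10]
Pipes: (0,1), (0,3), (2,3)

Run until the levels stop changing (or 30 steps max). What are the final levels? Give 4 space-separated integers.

Answer: 8 7 7 6

Derivation:
Step 1: flows [0->1,0->3,3->2] -> levels [10 6 2 10]
Step 2: flows [0->1,0=3,3->2] -> levels [9 7 3 9]
Step 3: flows [0->1,0=3,3->2] -> levels [8 8 4 8]
Step 4: flows [0=1,0=3,3->2] -> levels [8 8 5 7]
Step 5: flows [0=1,0->3,3->2] -> levels [7 8 6 7]
Step 6: flows [1->0,0=3,3->2] -> levels [8 7 7 6]
Step 7: flows [0->1,0->3,2->3] -> levels [6 8 6 8]
Step 8: flows [1->0,3->0,3->2] -> levels [8 7 7 6]
  -> period-2 cycle: step 8 state = step 6 state; never stabilizes
  -> state at step 30: (30-6) mod 2 = 0, same as step 6 -> [8 7 7 6]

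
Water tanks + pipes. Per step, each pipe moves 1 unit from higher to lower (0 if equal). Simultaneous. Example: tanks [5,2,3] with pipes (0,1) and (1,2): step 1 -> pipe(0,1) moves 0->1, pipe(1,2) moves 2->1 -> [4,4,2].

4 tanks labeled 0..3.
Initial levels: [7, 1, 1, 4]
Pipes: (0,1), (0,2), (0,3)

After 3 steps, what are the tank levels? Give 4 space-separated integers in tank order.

Step 1: flows [0->1,0->2,0->3] -> levels [4 2 2 5]
Step 2: flows [0->1,0->2,3->0] -> levels [3 3 3 4]
Step 3: flows [0=1,0=2,3->0] -> levels [4 3 3 3]

Answer: 4 3 3 3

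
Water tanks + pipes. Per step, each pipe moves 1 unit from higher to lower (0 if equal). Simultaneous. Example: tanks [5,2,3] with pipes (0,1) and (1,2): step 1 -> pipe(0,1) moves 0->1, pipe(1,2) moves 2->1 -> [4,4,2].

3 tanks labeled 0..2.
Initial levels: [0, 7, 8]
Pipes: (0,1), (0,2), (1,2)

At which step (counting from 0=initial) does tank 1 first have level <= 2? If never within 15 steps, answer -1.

Answer: -1

Derivation:
Step 1: flows [1->0,2->0,2->1] -> levels [2 7 6]
Step 2: flows [1->0,2->0,1->2] -> levels [4 5 6]
Step 3: flows [1->0,2->0,2->1] -> levels [6 5 4]
Step 4: flows [0->1,0->2,1->2] -> levels [4 5 6]
  -> period-2 cycle (repeats step 2); tank 1 never drops to <=2
Tank 1 never reaches <=2 within 15 steps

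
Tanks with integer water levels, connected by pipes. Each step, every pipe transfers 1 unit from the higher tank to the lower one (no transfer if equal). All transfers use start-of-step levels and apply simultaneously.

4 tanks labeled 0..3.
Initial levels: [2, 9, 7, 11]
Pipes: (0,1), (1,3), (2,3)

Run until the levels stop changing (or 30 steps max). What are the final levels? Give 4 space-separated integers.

Step 1: flows [1->0,3->1,3->2] -> levels [3 9 8 9]
Step 2: flows [1->0,1=3,3->2] -> levels [4 8 9 8]
Step 3: flows [1->0,1=3,2->3] -> levels [5 7 8 9]
Step 4: flows [1->0,3->1,3->2] -> levels [6 7 9 7]
Step 5: flows [1->0,1=3,2->3] -> levels [7 6 8 8]
Step 6: flows [0->1,3->1,2=3] -> levels [6 8 8 7]
Step 7: flows [1->0,1->3,2->3] -> levels [7 6 7 9]
Step 8: flows [0->1,3->1,3->2] -> levels [6 8 8 7]
  -> period-2 cycle: step 8 state = step 6 state; never stabilizes
  -> state at step 30: (30-6) mod 2 = 0, same as step 6 -> [6 8 8 7]

Answer: 6 8 8 7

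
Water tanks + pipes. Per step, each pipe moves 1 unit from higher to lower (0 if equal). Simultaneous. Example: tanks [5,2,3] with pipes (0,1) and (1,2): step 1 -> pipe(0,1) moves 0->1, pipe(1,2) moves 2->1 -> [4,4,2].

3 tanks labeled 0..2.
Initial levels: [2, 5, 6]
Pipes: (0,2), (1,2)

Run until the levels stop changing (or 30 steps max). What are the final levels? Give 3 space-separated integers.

Answer: 5 5 3

Derivation:
Step 1: flows [2->0,2->1] -> levels [3 6 4]
Step 2: flows [2->0,1->2] -> levels [4 5 4]
Step 3: flows [0=2,1->2] -> levels [4 4 5]
Step 4: flows [2->0,2->1] -> levels [5 5 3]
Step 5: flows [0->2,1->2] -> levels [4 4 5]
  -> period-2 cycle: step 5 state = step 3 state; never stabilizes
  -> state at step 30: (30-3) mod 2 = 1, same as step 4 -> [5 5 3]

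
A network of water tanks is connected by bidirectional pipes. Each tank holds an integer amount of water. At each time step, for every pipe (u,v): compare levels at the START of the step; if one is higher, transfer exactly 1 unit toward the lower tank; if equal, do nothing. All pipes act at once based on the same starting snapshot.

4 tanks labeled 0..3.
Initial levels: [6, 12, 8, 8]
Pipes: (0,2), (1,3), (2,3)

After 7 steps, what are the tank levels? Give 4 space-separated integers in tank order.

Step 1: flows [2->0,1->3,2=3] -> levels [7 11 7 9]
Step 2: flows [0=2,1->3,3->2] -> levels [7 10 8 9]
Step 3: flows [2->0,1->3,3->2] -> levels [8 9 8 9]
Step 4: flows [0=2,1=3,3->2] -> levels [8 9 9 8]
Step 5: flows [2->0,1->3,2->3] -> levels [9 8 7 10]
Step 6: flows [0->2,3->1,3->2] -> levels [8 9 9 8]
  -> period-2 cycle: step 6 state = step 4 state
  -> state at step 7: (7-4) mod 2 = 1, same as step 5 -> [9 8 7 10]

Answer: 9 8 7 10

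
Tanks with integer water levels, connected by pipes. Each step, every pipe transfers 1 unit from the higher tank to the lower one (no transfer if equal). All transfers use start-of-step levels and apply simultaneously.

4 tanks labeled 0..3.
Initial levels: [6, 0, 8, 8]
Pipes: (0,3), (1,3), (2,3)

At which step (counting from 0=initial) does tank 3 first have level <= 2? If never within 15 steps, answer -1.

Step 1: flows [3->0,3->1,2=3] -> levels [7 1 8 6]
Step 2: flows [0->3,3->1,2->3] -> levels [6 2 7 7]
Step 3: flows [3->0,3->1,2=3] -> levels [7 3 7 5]
Step 4: flows [0->3,3->1,2->3] -> levels [6 4 6 6]
Step 5: flows [0=3,3->1,2=3] -> levels [6 5 6 5]
Step 6: flows [0->3,1=3,2->3] -> levels [5 5 5 7]
Step 7: flows [3->0,3->1,3->2] -> levels [6 6 6 4]
Step 8: flows [0->3,1->3,2->3] -> levels [5 5 5 7]
  -> period-2 cycle (repeats step 6); tank 3 never drops to <=2
Tank 3 never reaches <=2 within 15 steps

Answer: -1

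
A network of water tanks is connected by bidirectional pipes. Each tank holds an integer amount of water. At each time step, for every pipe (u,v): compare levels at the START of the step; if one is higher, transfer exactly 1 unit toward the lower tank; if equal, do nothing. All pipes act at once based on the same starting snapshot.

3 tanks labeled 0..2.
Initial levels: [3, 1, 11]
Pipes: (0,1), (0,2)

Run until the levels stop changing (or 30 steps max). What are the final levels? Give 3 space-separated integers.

Answer: 5 5 5

Derivation:
Step 1: flows [0->1,2->0] -> levels [3 2 10]
Step 2: flows [0->1,2->0] -> levels [3 3 9]
Step 3: flows [0=1,2->0] -> levels [4 3 8]
Step 4: flows [0->1,2->0] -> levels [4 4 7]
Step 5: flows [0=1,2->0] -> levels [5 4 6]
Step 6: flows [0->1,2->0] -> levels [5 5 5]
Step 7: flows [0=1,0=2] -> levels [5 5 5]
  -> stable (no change)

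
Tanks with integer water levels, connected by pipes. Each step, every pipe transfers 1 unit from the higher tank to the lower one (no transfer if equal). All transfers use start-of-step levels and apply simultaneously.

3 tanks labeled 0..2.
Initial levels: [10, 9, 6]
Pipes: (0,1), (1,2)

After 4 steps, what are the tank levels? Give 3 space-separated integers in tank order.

Answer: 9 7 9

Derivation:
Step 1: flows [0->1,1->2] -> levels [9 9 7]
Step 2: flows [0=1,1->2] -> levels [9 8 8]
Step 3: flows [0->1,1=2] -> levels [8 9 8]
Step 4: flows [1->0,1->2] -> levels [9 7 9]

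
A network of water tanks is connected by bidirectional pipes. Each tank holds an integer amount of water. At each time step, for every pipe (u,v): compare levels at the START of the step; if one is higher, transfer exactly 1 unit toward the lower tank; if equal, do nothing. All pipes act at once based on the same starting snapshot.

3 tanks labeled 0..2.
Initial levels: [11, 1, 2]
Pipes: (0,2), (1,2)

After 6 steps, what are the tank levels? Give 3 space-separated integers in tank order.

Answer: 5 4 5

Derivation:
Step 1: flows [0->2,2->1] -> levels [10 2 2]
Step 2: flows [0->2,1=2] -> levels [9 2 3]
Step 3: flows [0->2,2->1] -> levels [8 3 3]
Step 4: flows [0->2,1=2] -> levels [7 3 4]
Step 5: flows [0->2,2->1] -> levels [6 4 4]
Step 6: flows [0->2,1=2] -> levels [5 4 5]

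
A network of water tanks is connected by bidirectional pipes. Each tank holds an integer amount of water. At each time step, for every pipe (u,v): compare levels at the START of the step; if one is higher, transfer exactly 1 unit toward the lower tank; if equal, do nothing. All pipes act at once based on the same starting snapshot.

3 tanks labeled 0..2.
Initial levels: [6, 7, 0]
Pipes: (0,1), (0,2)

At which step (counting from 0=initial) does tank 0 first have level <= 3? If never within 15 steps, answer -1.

Step 1: flows [1->0,0->2] -> levels [6 6 1]
Step 2: flows [0=1,0->2] -> levels [5 6 2]
Step 3: flows [1->0,0->2] -> levels [5 5 3]
Step 4: flows [0=1,0->2] -> levels [4 5 4]
Step 5: flows [1->0,0=2] -> levels [5 4 4]
Step 6: flows [0->1,0->2] -> levels [3 5 5]
Tank 0 first reaches <=3 at step 6

Answer: 6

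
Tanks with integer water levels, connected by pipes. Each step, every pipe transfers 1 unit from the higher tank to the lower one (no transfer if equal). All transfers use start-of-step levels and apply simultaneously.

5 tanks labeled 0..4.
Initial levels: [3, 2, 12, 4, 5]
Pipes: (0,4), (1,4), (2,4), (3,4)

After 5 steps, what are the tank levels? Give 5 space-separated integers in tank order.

Answer: 5 5 7 5 4

Derivation:
Step 1: flows [4->0,4->1,2->4,4->3] -> levels [4 3 11 5 3]
Step 2: flows [0->4,1=4,2->4,3->4] -> levels [3 3 10 4 6]
Step 3: flows [4->0,4->1,2->4,4->3] -> levels [4 4 9 5 4]
Step 4: flows [0=4,1=4,2->4,3->4] -> levels [4 4 8 4 6]
Step 5: flows [4->0,4->1,2->4,4->3] -> levels [5 5 7 5 4]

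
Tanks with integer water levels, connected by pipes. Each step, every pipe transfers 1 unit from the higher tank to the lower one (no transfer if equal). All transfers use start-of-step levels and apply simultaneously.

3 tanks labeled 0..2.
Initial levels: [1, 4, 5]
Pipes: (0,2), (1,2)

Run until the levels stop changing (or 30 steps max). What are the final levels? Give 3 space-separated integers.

Step 1: flows [2->0,2->1] -> levels [2 5 3]
Step 2: flows [2->0,1->2] -> levels [3 4 3]
Step 3: flows [0=2,1->2] -> levels [3 3 4]
Step 4: flows [2->0,2->1] -> levels [4 4 2]
Step 5: flows [0->2,1->2] -> levels [3 3 4]
  -> period-2 cycle: step 5 state = step 3 state; never stabilizes
  -> state at step 30: (30-3) mod 2 = 1, same as step 4 -> [4 4 2]

Answer: 4 4 2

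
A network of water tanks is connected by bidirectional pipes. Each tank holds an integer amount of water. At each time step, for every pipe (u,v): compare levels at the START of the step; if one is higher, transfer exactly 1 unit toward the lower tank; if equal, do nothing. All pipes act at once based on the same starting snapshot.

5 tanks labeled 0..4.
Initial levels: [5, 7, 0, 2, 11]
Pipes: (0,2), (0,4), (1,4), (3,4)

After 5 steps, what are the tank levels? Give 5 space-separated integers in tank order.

Answer: 5 6 4 6 4

Derivation:
Step 1: flows [0->2,4->0,4->1,4->3] -> levels [5 8 1 3 8]
Step 2: flows [0->2,4->0,1=4,4->3] -> levels [5 8 2 4 6]
Step 3: flows [0->2,4->0,1->4,4->3] -> levels [5 7 3 5 5]
Step 4: flows [0->2,0=4,1->4,3=4] -> levels [4 6 4 5 6]
Step 5: flows [0=2,4->0,1=4,4->3] -> levels [5 6 4 6 4]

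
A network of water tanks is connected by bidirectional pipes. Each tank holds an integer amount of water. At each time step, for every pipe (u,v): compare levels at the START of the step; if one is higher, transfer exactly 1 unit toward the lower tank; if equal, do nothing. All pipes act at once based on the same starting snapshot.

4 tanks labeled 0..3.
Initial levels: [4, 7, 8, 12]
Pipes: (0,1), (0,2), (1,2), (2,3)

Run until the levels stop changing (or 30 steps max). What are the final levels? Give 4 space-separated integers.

Step 1: flows [1->0,2->0,2->1,3->2] -> levels [6 7 7 11]
Step 2: flows [1->0,2->0,1=2,3->2] -> levels [8 6 7 10]
Step 3: flows [0->1,0->2,2->1,3->2] -> levels [6 8 8 9]
Step 4: flows [1->0,2->0,1=2,3->2] -> levels [8 7 8 8]
Step 5: flows [0->1,0=2,2->1,2=3] -> levels [7 9 7 8]
Step 6: flows [1->0,0=2,1->2,3->2] -> levels [8 7 9 7]
Step 7: flows [0->1,2->0,2->1,2->3] -> levels [8 9 6 8]
Step 8: flows [1->0,0->2,1->2,3->2] -> levels [8 7 9 7]
  -> period-2 cycle: step 8 state = step 6 state; never stabilizes
  -> state at step 30: (30-6) mod 2 = 0, same as step 6 -> [8 7 9 7]

Answer: 8 7 9 7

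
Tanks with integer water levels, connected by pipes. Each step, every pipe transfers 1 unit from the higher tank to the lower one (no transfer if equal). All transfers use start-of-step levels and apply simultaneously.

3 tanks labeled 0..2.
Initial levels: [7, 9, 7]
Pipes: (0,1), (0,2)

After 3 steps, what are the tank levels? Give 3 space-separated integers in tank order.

Step 1: flows [1->0,0=2] -> levels [8 8 7]
Step 2: flows [0=1,0->2] -> levels [7 8 8]
Step 3: flows [1->0,2->0] -> levels [9 7 7]

Answer: 9 7 7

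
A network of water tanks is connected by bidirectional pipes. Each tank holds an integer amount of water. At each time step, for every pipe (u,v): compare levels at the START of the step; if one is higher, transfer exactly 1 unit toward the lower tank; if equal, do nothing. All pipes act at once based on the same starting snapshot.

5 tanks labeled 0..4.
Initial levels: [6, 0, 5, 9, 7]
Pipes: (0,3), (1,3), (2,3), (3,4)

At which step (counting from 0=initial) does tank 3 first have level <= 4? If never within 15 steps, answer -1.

Step 1: flows [3->0,3->1,3->2,3->4] -> levels [7 1 6 5 8]
Step 2: flows [0->3,3->1,2->3,4->3] -> levels [6 2 5 7 7]
Step 3: flows [3->0,3->1,3->2,3=4] -> levels [7 3 6 4 7]
Tank 3 first reaches <=4 at step 3

Answer: 3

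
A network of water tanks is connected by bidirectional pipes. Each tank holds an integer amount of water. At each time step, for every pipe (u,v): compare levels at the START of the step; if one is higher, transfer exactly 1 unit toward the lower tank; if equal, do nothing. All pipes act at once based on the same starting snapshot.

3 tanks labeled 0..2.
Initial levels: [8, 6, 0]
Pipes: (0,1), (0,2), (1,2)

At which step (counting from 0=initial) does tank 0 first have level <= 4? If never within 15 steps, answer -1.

Answer: 3

Derivation:
Step 1: flows [0->1,0->2,1->2] -> levels [6 6 2]
Step 2: flows [0=1,0->2,1->2] -> levels [5 5 4]
Step 3: flows [0=1,0->2,1->2] -> levels [4 4 6]
Tank 0 first reaches <=4 at step 3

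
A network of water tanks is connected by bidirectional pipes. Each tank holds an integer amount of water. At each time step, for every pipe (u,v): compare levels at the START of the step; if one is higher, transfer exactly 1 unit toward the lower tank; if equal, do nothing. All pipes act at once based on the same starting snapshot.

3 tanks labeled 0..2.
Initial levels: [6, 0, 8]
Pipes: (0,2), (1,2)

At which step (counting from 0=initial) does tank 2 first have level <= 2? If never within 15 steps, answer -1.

Step 1: flows [2->0,2->1] -> levels [7 1 6]
Step 2: flows [0->2,2->1] -> levels [6 2 6]
Step 3: flows [0=2,2->1] -> levels [6 3 5]
Step 4: flows [0->2,2->1] -> levels [5 4 5]
Step 5: flows [0=2,2->1] -> levels [5 5 4]
Step 6: flows [0->2,1->2] -> levels [4 4 6]
Step 7: flows [2->0,2->1] -> levels [5 5 4]
  -> period-2 cycle (repeats step 5); tank 2 never drops to <=2
Tank 2 never reaches <=2 within 15 steps

Answer: -1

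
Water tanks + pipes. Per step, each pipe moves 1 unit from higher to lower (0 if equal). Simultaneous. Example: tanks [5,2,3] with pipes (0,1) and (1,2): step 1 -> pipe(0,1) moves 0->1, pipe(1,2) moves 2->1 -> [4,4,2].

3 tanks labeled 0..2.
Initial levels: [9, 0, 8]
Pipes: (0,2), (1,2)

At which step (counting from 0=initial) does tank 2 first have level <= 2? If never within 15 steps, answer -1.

Answer: -1

Derivation:
Step 1: flows [0->2,2->1] -> levels [8 1 8]
Step 2: flows [0=2,2->1] -> levels [8 2 7]
Step 3: flows [0->2,2->1] -> levels [7 3 7]
Step 4: flows [0=2,2->1] -> levels [7 4 6]
Step 5: flows [0->2,2->1] -> levels [6 5 6]
Step 6: flows [0=2,2->1] -> levels [6 6 5]
Step 7: flows [0->2,1->2] -> levels [5 5 7]
Step 8: flows [2->0,2->1] -> levels [6 6 5]
  -> period-2 cycle (repeats step 6); tank 2 never drops to <=2
Tank 2 never reaches <=2 within 15 steps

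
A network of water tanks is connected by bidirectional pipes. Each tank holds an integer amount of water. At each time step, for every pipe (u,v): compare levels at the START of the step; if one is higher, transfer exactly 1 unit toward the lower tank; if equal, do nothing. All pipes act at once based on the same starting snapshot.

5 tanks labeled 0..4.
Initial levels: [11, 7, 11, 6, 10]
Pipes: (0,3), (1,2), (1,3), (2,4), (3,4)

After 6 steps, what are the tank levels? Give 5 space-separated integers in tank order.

Step 1: flows [0->3,2->1,1->3,2->4,4->3] -> levels [10 7 9 9 10]
Step 2: flows [0->3,2->1,3->1,4->2,4->3] -> levels [9 9 9 10 8]
Step 3: flows [3->0,1=2,3->1,2->4,3->4] -> levels [10 10 8 7 10]
Step 4: flows [0->3,1->2,1->3,4->2,4->3] -> levels [9 8 10 10 8]
Step 5: flows [3->0,2->1,3->1,2->4,3->4] -> levels [10 10 8 7 10]
  -> period-2 cycle: step 5 state = step 3 state
  -> state at step 6: (6-3) mod 2 = 1, same as step 4 -> [9 8 10 10 8]

Answer: 9 8 10 10 8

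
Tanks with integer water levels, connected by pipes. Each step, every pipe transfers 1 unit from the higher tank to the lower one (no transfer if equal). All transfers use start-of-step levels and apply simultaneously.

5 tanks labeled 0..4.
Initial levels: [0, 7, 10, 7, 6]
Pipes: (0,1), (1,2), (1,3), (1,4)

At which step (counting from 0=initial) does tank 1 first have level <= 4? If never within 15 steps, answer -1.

Step 1: flows [1->0,2->1,1=3,1->4] -> levels [1 6 9 7 7]
Step 2: flows [1->0,2->1,3->1,4->1] -> levels [2 8 8 6 6]
Step 3: flows [1->0,1=2,1->3,1->4] -> levels [3 5 8 7 7]
Step 4: flows [1->0,2->1,3->1,4->1] -> levels [4 7 7 6 6]
Step 5: flows [1->0,1=2,1->3,1->4] -> levels [5 4 7 7 7]
Tank 1 first reaches <=4 at step 5

Answer: 5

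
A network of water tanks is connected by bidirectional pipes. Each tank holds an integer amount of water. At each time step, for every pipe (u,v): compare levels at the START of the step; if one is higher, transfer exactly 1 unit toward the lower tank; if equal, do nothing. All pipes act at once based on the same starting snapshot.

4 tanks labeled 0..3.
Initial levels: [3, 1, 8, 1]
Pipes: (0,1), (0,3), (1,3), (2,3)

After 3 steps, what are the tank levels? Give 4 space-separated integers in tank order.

Answer: 1 3 5 4

Derivation:
Step 1: flows [0->1,0->3,1=3,2->3] -> levels [1 2 7 3]
Step 2: flows [1->0,3->0,3->1,2->3] -> levels [3 2 6 2]
Step 3: flows [0->1,0->3,1=3,2->3] -> levels [1 3 5 4]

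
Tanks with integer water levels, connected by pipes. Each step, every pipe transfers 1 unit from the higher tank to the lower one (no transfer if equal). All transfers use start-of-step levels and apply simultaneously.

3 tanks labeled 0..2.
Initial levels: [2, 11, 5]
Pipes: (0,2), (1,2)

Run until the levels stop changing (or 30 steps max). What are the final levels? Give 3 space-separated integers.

Step 1: flows [2->0,1->2] -> levels [3 10 5]
Step 2: flows [2->0,1->2] -> levels [4 9 5]
Step 3: flows [2->0,1->2] -> levels [5 8 5]
Step 4: flows [0=2,1->2] -> levels [5 7 6]
Step 5: flows [2->0,1->2] -> levels [6 6 6]
Step 6: flows [0=2,1=2] -> levels [6 6 6]
  -> stable (no change)

Answer: 6 6 6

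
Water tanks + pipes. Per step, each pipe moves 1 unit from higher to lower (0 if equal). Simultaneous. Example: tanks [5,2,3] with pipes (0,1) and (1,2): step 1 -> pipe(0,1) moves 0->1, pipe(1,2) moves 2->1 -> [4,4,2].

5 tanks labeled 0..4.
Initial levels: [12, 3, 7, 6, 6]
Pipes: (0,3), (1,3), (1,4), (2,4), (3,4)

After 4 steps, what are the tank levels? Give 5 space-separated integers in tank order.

Answer: 8 7 6 8 5

Derivation:
Step 1: flows [0->3,3->1,4->1,2->4,3=4] -> levels [11 5 6 6 6]
Step 2: flows [0->3,3->1,4->1,2=4,3=4] -> levels [10 7 6 6 5]
Step 3: flows [0->3,1->3,1->4,2->4,3->4] -> levels [9 5 5 7 8]
Step 4: flows [0->3,3->1,4->1,4->2,4->3] -> levels [8 7 6 8 5]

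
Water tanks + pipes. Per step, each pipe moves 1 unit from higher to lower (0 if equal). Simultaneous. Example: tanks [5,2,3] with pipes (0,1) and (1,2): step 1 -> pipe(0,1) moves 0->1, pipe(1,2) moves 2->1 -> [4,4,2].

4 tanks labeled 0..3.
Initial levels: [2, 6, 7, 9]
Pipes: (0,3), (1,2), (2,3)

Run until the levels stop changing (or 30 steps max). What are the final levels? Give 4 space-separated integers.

Step 1: flows [3->0,2->1,3->2] -> levels [3 7 7 7]
Step 2: flows [3->0,1=2,2=3] -> levels [4 7 7 6]
Step 3: flows [3->0,1=2,2->3] -> levels [5 7 6 6]
Step 4: flows [3->0,1->2,2=3] -> levels [6 6 7 5]
Step 5: flows [0->3,2->1,2->3] -> levels [5 7 5 7]
Step 6: flows [3->0,1->2,3->2] -> levels [6 6 7 5]
  -> period-2 cycle: step 6 state = step 4 state; never stabilizes
  -> state at step 30: (30-4) mod 2 = 0, same as step 4 -> [6 6 7 5]

Answer: 6 6 7 5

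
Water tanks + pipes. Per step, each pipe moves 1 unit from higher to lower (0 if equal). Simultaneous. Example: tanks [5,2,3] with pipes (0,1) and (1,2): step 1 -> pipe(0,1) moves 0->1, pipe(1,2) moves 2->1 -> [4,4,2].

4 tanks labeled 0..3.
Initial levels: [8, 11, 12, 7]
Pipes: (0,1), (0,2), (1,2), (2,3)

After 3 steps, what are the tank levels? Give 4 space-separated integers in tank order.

Answer: 9 11 8 10

Derivation:
Step 1: flows [1->0,2->0,2->1,2->3] -> levels [10 11 9 8]
Step 2: flows [1->0,0->2,1->2,2->3] -> levels [10 9 10 9]
Step 3: flows [0->1,0=2,2->1,2->3] -> levels [9 11 8 10]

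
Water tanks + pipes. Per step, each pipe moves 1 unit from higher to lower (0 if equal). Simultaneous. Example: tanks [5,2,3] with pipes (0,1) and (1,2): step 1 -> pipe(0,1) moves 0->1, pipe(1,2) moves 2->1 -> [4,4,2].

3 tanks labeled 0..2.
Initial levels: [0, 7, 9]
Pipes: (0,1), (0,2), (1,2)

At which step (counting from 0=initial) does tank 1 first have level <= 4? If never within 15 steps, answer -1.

Step 1: flows [1->0,2->0,2->1] -> levels [2 7 7]
Step 2: flows [1->0,2->0,1=2] -> levels [4 6 6]
Step 3: flows [1->0,2->0,1=2] -> levels [6 5 5]
Step 4: flows [0->1,0->2,1=2] -> levels [4 6 6]
  -> period-2 cycle (repeats step 2); tank 1 never drops to <=4
Tank 1 never reaches <=4 within 15 steps

Answer: -1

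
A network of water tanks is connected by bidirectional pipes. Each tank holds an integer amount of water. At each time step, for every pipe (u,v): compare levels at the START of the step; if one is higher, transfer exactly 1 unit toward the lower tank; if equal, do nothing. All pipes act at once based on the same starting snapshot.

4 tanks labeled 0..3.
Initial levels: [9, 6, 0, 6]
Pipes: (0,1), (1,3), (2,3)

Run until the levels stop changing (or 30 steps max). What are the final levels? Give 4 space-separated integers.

Answer: 5 6 6 4

Derivation:
Step 1: flows [0->1,1=3,3->2] -> levels [8 7 1 5]
Step 2: flows [0->1,1->3,3->2] -> levels [7 7 2 5]
Step 3: flows [0=1,1->3,3->2] -> levels [7 6 3 5]
Step 4: flows [0->1,1->3,3->2] -> levels [6 6 4 5]
Step 5: flows [0=1,1->3,3->2] -> levels [6 5 5 5]
Step 6: flows [0->1,1=3,2=3] -> levels [5 6 5 5]
Step 7: flows [1->0,1->3,2=3] -> levels [6 4 5 6]
Step 8: flows [0->1,3->1,3->2] -> levels [5 6 6 4]
Step 9: flows [1->0,1->3,2->3] -> levels [6 4 5 6]
  -> period-2 cycle: step 9 state = step 7 state; never stabilizes
  -> state at step 30: (30-7) mod 2 = 1, same as step 8 -> [5 6 6 4]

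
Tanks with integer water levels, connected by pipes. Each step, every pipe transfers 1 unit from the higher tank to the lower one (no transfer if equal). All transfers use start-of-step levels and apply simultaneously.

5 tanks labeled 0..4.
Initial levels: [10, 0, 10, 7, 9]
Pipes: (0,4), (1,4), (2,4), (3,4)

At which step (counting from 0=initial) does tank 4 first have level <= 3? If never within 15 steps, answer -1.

Step 1: flows [0->4,4->1,2->4,4->3] -> levels [9 1 9 8 9]
Step 2: flows [0=4,4->1,2=4,4->3] -> levels [9 2 9 9 7]
Step 3: flows [0->4,4->1,2->4,3->4] -> levels [8 3 8 8 9]
Step 4: flows [4->0,4->1,4->2,4->3] -> levels [9 4 9 9 5]
Step 5: flows [0->4,4->1,2->4,3->4] -> levels [8 5 8 8 7]
Step 6: flows [0->4,4->1,2->4,3->4] -> levels [7 6 7 7 9]
Step 7: flows [4->0,4->1,4->2,4->3] -> levels [8 7 8 8 5]
Step 8: flows [0->4,1->4,2->4,3->4] -> levels [7 6 7 7 9]
  -> period-2 cycle (repeats step 6); tank 4 never drops to <=3
Tank 4 never reaches <=3 within 15 steps

Answer: -1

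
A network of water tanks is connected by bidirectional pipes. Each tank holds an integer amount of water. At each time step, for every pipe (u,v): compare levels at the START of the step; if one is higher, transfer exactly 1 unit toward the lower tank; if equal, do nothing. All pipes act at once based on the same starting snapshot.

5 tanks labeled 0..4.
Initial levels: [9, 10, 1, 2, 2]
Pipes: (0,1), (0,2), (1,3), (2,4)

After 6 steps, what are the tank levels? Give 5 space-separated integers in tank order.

Answer: 4 6 5 5 4

Derivation:
Step 1: flows [1->0,0->2,1->3,4->2] -> levels [9 8 3 3 1]
Step 2: flows [0->1,0->2,1->3,2->4] -> levels [7 8 3 4 2]
Step 3: flows [1->0,0->2,1->3,2->4] -> levels [7 6 3 5 3]
Step 4: flows [0->1,0->2,1->3,2=4] -> levels [5 6 4 6 3]
Step 5: flows [1->0,0->2,1=3,2->4] -> levels [5 5 4 6 4]
Step 6: flows [0=1,0->2,3->1,2=4] -> levels [4 6 5 5 4]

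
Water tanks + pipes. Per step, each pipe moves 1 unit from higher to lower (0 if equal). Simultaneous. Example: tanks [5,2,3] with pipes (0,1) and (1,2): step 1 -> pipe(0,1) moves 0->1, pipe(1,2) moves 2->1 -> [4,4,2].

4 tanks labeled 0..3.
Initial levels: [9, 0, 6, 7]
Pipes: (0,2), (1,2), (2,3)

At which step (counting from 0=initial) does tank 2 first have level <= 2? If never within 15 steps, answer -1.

Step 1: flows [0->2,2->1,3->2] -> levels [8 1 7 6]
Step 2: flows [0->2,2->1,2->3] -> levels [7 2 6 7]
Step 3: flows [0->2,2->1,3->2] -> levels [6 3 7 6]
Step 4: flows [2->0,2->1,2->3] -> levels [7 4 4 7]
Step 5: flows [0->2,1=2,3->2] -> levels [6 4 6 6]
Step 6: flows [0=2,2->1,2=3] -> levels [6 5 5 6]
Step 7: flows [0->2,1=2,3->2] -> levels [5 5 7 5]
Step 8: flows [2->0,2->1,2->3] -> levels [6 6 4 6]
Step 9: flows [0->2,1->2,3->2] -> levels [5 5 7 5]
  -> period-2 cycle (repeats step 7); tank 2 never drops to <=2
Tank 2 never reaches <=2 within 15 steps

Answer: -1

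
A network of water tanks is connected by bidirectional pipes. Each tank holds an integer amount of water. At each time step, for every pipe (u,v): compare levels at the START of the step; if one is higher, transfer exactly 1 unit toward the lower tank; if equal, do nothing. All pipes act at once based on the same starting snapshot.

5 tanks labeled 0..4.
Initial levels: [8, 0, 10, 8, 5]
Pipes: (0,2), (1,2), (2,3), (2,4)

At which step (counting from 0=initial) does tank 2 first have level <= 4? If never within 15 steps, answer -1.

Answer: 6

Derivation:
Step 1: flows [2->0,2->1,2->3,2->4] -> levels [9 1 6 9 6]
Step 2: flows [0->2,2->1,3->2,2=4] -> levels [8 2 7 8 6]
Step 3: flows [0->2,2->1,3->2,2->4] -> levels [7 3 7 7 7]
Step 4: flows [0=2,2->1,2=3,2=4] -> levels [7 4 6 7 7]
Step 5: flows [0->2,2->1,3->2,4->2] -> levels [6 5 8 6 6]
Step 6: flows [2->0,2->1,2->3,2->4] -> levels [7 6 4 7 7]
Tank 2 first reaches <=4 at step 6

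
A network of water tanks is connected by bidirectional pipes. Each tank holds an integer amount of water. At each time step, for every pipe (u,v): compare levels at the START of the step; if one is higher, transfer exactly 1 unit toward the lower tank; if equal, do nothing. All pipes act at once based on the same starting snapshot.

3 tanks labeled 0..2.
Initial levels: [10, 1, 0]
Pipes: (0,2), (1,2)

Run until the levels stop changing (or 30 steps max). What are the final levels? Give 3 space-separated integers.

Step 1: flows [0->2,1->2] -> levels [9 0 2]
Step 2: flows [0->2,2->1] -> levels [8 1 2]
Step 3: flows [0->2,2->1] -> levels [7 2 2]
Step 4: flows [0->2,1=2] -> levels [6 2 3]
Step 5: flows [0->2,2->1] -> levels [5 3 3]
Step 6: flows [0->2,1=2] -> levels [4 3 4]
Step 7: flows [0=2,2->1] -> levels [4 4 3]
Step 8: flows [0->2,1->2] -> levels [3 3 5]
Step 9: flows [2->0,2->1] -> levels [4 4 3]
  -> period-2 cycle: step 9 state = step 7 state; never stabilizes
  -> state at step 30: (30-7) mod 2 = 1, same as step 8 -> [3 3 5]

Answer: 3 3 5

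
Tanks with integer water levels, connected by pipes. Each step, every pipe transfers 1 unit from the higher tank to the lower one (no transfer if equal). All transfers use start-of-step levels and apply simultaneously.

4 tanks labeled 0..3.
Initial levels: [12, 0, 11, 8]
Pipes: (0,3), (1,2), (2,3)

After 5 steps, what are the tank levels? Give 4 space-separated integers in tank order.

Step 1: flows [0->3,2->1,2->3] -> levels [11 1 9 10]
Step 2: flows [0->3,2->1,3->2] -> levels [10 2 9 10]
Step 3: flows [0=3,2->1,3->2] -> levels [10 3 9 9]
Step 4: flows [0->3,2->1,2=3] -> levels [9 4 8 10]
Step 5: flows [3->0,2->1,3->2] -> levels [10 5 8 8]

Answer: 10 5 8 8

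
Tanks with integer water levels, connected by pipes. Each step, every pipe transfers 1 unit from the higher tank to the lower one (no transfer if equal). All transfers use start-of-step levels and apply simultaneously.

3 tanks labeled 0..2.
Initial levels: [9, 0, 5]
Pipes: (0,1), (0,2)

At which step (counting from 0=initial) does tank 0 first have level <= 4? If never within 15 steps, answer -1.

Step 1: flows [0->1,0->2] -> levels [7 1 6]
Step 2: flows [0->1,0->2] -> levels [5 2 7]
Step 3: flows [0->1,2->0] -> levels [5 3 6]
Step 4: flows [0->1,2->0] -> levels [5 4 5]
Step 5: flows [0->1,0=2] -> levels [4 5 5]
Tank 0 first reaches <=4 at step 5

Answer: 5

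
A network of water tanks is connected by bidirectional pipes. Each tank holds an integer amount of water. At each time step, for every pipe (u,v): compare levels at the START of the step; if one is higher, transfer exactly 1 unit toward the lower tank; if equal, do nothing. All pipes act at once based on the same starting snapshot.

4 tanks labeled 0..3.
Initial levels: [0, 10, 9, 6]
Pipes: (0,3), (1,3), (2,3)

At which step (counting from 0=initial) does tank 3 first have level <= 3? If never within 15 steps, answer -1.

Answer: -1

Derivation:
Step 1: flows [3->0,1->3,2->3] -> levels [1 9 8 7]
Step 2: flows [3->0,1->3,2->3] -> levels [2 8 7 8]
Step 3: flows [3->0,1=3,3->2] -> levels [3 8 8 6]
Step 4: flows [3->0,1->3,2->3] -> levels [4 7 7 7]
Step 5: flows [3->0,1=3,2=3] -> levels [5 7 7 6]
Step 6: flows [3->0,1->3,2->3] -> levels [6 6 6 7]
Step 7: flows [3->0,3->1,3->2] -> levels [7 7 7 4]
Step 8: flows [0->3,1->3,2->3] -> levels [6 6 6 7]
  -> period-2 cycle (repeats step 6); tank 3 never drops to <=3
Tank 3 never reaches <=3 within 15 steps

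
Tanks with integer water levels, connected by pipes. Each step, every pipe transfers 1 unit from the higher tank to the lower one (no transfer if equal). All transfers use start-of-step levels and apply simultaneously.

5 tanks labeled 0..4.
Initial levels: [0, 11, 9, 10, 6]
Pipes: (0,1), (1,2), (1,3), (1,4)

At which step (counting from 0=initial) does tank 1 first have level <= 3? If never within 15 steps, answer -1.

Step 1: flows [1->0,1->2,1->3,1->4] -> levels [1 7 10 11 7]
Step 2: flows [1->0,2->1,3->1,1=4] -> levels [2 8 9 10 7]
Step 3: flows [1->0,2->1,3->1,1->4] -> levels [3 8 8 9 8]
Step 4: flows [1->0,1=2,3->1,1=4] -> levels [4 8 8 8 8]
Step 5: flows [1->0,1=2,1=3,1=4] -> levels [5 7 8 8 8]
Step 6: flows [1->0,2->1,3->1,4->1] -> levels [6 9 7 7 7]
Step 7: flows [1->0,1->2,1->3,1->4] -> levels [7 5 8 8 8]
Step 8: flows [0->1,2->1,3->1,4->1] -> levels [6 9 7 7 7]
  -> period-2 cycle (repeats step 6); tank 1 never drops to <=3
Tank 1 never reaches <=3 within 15 steps

Answer: -1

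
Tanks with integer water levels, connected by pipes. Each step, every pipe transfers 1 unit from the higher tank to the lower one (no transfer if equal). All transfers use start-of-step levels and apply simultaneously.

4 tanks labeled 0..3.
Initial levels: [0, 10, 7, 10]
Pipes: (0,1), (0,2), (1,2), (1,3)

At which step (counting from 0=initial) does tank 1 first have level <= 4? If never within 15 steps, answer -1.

Answer: -1

Derivation:
Step 1: flows [1->0,2->0,1->2,1=3] -> levels [2 8 7 10]
Step 2: flows [1->0,2->0,1->2,3->1] -> levels [4 7 7 9]
Step 3: flows [1->0,2->0,1=2,3->1] -> levels [6 7 6 8]
Step 4: flows [1->0,0=2,1->2,3->1] -> levels [7 6 7 7]
Step 5: flows [0->1,0=2,2->1,3->1] -> levels [6 9 6 6]
Step 6: flows [1->0,0=2,1->2,1->3] -> levels [7 6 7 7]
  -> period-2 cycle (repeats step 4); tank 1 never drops to <=4
Tank 1 never reaches <=4 within 15 steps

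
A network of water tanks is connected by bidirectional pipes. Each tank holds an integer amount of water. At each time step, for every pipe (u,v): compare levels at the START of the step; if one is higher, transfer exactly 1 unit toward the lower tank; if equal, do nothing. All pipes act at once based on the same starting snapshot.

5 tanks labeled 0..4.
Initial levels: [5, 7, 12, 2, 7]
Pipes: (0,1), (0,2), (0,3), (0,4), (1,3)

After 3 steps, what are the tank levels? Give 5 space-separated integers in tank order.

Step 1: flows [1->0,2->0,0->3,4->0,1->3] -> levels [7 5 11 4 6]
Step 2: flows [0->1,2->0,0->3,0->4,1->3] -> levels [5 5 10 6 7]
Step 3: flows [0=1,2->0,3->0,4->0,3->1] -> levels [8 6 9 4 6]

Answer: 8 6 9 4 6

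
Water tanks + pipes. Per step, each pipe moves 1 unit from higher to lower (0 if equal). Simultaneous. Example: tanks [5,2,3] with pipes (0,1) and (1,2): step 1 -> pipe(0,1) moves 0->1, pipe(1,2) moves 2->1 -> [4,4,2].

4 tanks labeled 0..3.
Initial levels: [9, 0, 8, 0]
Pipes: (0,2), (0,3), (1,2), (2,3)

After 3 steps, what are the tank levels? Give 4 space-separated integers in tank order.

Answer: 4 3 4 6

Derivation:
Step 1: flows [0->2,0->3,2->1,2->3] -> levels [7 1 7 2]
Step 2: flows [0=2,0->3,2->1,2->3] -> levels [6 2 5 4]
Step 3: flows [0->2,0->3,2->1,2->3] -> levels [4 3 4 6]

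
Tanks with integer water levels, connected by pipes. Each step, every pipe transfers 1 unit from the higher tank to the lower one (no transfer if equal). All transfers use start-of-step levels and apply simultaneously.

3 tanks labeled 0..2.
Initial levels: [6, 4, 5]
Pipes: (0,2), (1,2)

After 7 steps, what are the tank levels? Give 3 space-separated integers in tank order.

Answer: 5 5 5

Derivation:
Step 1: flows [0->2,2->1] -> levels [5 5 5]
Step 2: flows [0=2,1=2] -> levels [5 5 5]
  -> stable; steps 3..7 unchanged -> [5 5 5]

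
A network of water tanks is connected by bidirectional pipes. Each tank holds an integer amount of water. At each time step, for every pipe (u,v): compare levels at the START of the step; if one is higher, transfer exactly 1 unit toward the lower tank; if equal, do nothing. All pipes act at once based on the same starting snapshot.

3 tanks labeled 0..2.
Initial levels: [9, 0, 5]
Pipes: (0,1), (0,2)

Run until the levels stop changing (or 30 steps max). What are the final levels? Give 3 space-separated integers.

Step 1: flows [0->1,0->2] -> levels [7 1 6]
Step 2: flows [0->1,0->2] -> levels [5 2 7]
Step 3: flows [0->1,2->0] -> levels [5 3 6]
Step 4: flows [0->1,2->0] -> levels [5 4 5]
Step 5: flows [0->1,0=2] -> levels [4 5 5]
Step 6: flows [1->0,2->0] -> levels [6 4 4]
Step 7: flows [0->1,0->2] -> levels [4 5 5]
  -> period-2 cycle: step 7 state = step 5 state; never stabilizes
  -> state at step 30: (30-5) mod 2 = 1, same as step 6 -> [6 4 4]

Answer: 6 4 4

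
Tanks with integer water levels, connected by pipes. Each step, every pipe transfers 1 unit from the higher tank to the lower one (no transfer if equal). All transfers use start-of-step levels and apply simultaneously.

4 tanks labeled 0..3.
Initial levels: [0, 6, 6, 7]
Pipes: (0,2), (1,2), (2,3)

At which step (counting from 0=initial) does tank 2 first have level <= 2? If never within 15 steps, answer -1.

Answer: -1

Derivation:
Step 1: flows [2->0,1=2,3->2] -> levels [1 6 6 6]
Step 2: flows [2->0,1=2,2=3] -> levels [2 6 5 6]
Step 3: flows [2->0,1->2,3->2] -> levels [3 5 6 5]
Step 4: flows [2->0,2->1,2->3] -> levels [4 6 3 6]
Step 5: flows [0->2,1->2,3->2] -> levels [3 5 6 5]
  -> period-2 cycle (repeats step 3); tank 2 never drops to <=2
Tank 2 never reaches <=2 within 15 steps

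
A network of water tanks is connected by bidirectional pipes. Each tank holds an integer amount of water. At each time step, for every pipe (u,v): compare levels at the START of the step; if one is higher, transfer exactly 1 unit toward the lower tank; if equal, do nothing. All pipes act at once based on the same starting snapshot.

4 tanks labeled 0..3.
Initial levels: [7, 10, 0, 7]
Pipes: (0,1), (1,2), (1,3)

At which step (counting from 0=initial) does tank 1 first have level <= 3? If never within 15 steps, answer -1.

Answer: -1

Derivation:
Step 1: flows [1->0,1->2,1->3] -> levels [8 7 1 8]
Step 2: flows [0->1,1->2,3->1] -> levels [7 8 2 7]
Step 3: flows [1->0,1->2,1->3] -> levels [8 5 3 8]
Step 4: flows [0->1,1->2,3->1] -> levels [7 6 4 7]
Step 5: flows [0->1,1->2,3->1] -> levels [6 7 5 6]
Step 6: flows [1->0,1->2,1->3] -> levels [7 4 6 7]
Step 7: flows [0->1,2->1,3->1] -> levels [6 7 5 6]
  -> period-2 cycle (repeats step 5); tank 1 never drops to <=3
Tank 1 never reaches <=3 within 15 steps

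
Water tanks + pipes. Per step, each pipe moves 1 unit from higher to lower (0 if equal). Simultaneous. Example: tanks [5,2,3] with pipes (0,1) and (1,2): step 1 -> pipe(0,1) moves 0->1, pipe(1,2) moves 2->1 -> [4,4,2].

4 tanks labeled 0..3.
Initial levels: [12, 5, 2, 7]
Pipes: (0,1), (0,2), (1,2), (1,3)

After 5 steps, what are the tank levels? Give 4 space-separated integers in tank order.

Answer: 6 8 6 6

Derivation:
Step 1: flows [0->1,0->2,1->2,3->1] -> levels [10 6 4 6]
Step 2: flows [0->1,0->2,1->2,1=3] -> levels [8 6 6 6]
Step 3: flows [0->1,0->2,1=2,1=3] -> levels [6 7 7 6]
Step 4: flows [1->0,2->0,1=2,1->3] -> levels [8 5 6 7]
Step 5: flows [0->1,0->2,2->1,3->1] -> levels [6 8 6 6]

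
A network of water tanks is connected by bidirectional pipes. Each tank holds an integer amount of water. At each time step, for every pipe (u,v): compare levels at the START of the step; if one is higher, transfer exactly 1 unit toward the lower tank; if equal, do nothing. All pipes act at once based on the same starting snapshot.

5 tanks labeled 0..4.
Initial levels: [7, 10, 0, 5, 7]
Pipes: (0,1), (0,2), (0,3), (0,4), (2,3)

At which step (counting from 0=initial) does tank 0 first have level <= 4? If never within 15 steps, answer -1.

Step 1: flows [1->0,0->2,0->3,0=4,3->2] -> levels [6 9 2 5 7]
Step 2: flows [1->0,0->2,0->3,4->0,3->2] -> levels [6 8 4 5 6]
Step 3: flows [1->0,0->2,0->3,0=4,3->2] -> levels [5 7 6 5 6]
Step 4: flows [1->0,2->0,0=3,4->0,2->3] -> levels [8 6 4 6 5]
Step 5: flows [0->1,0->2,0->3,0->4,3->2] -> levels [4 7 6 6 6]
Tank 0 first reaches <=4 at step 5

Answer: 5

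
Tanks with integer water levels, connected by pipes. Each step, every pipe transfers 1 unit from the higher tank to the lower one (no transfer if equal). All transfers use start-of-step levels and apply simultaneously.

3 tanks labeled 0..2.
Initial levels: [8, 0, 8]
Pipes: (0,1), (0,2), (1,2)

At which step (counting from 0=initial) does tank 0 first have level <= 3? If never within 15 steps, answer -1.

Answer: -1

Derivation:
Step 1: flows [0->1,0=2,2->1] -> levels [7 2 7]
Step 2: flows [0->1,0=2,2->1] -> levels [6 4 6]
Step 3: flows [0->1,0=2,2->1] -> levels [5 6 5]
Step 4: flows [1->0,0=2,1->2] -> levels [6 4 6]
  -> period-2 cycle (repeats step 2); tank 0 never drops to <=3
Tank 0 never reaches <=3 within 15 steps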